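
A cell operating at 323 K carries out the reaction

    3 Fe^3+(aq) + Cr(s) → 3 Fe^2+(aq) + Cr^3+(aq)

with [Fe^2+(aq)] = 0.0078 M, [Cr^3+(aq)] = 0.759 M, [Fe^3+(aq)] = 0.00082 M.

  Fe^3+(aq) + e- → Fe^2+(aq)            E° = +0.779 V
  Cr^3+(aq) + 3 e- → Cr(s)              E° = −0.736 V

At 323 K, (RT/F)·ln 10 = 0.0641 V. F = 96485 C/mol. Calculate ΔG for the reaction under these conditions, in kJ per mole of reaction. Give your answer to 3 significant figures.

The standard cell potential is +0.779 − (−0.736) = +1.515 V, with n = 3 electrons in the balanced equation.
Here Q = ([Fe^2+(aq)]^3·[Cr^3+(aq)]) / [Fe^3+(aq)]^3 = 653 (log Q = 2.815), giving E = +1.515 − (0.0641/3)·(2.815) = +1.4549 V.
Finally ΔG = −nFE = −(3)(96485 C/mol)(+1.4549 V) = −421 kJ/mol.

−421 kJ/mol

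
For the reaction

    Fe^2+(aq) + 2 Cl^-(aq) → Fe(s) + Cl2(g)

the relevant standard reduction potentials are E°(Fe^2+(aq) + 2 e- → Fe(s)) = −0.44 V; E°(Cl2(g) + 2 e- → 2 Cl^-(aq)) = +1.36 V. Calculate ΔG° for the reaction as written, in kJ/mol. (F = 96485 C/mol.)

+347 kJ/mol

In the reaction as written Fe^2+(aq) is reduced, so the Fe²⁺/Fe couple is the cathode and Cl₂/Cl⁻ is the anode.
E°cell = −0.44 − (+1.36) = −1.80 V; balancing electrons gives n = 2.
ΔG° = −nFE°cell = −(2)(96485)(−1.80) J/mol = +347 kJ/mol.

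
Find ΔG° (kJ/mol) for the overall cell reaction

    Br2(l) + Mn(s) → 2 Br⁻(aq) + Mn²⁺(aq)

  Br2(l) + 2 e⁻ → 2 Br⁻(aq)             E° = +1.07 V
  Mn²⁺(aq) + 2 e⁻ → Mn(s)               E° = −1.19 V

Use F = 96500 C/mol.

In the reaction as written Br2(l) is reduced, so the Br₂/Br⁻ couple is the cathode and Mn²⁺/Mn is the anode.
E°cell = +1.07 − (−1.19) = +2.26 V; balancing electrons gives n = 2.
ΔG° = −nFE°cell = −(2)(96500)(+2.26) J/mol = −436 kJ/mol.

−436 kJ/mol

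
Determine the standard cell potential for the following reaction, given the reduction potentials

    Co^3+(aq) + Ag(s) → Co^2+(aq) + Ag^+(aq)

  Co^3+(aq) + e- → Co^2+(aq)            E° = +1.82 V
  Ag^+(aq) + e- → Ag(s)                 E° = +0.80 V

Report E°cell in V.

In the reaction as written, Co^3+(aq) is reduced (cathode) and Ag^+(aq) is produced by oxidation at the anode.
E°cell = E°(cathode) − E°(anode) = +1.82 − (+0.80) = +1.02 V.
The positive value indicates the reaction is spontaneous as written.

+1.02 V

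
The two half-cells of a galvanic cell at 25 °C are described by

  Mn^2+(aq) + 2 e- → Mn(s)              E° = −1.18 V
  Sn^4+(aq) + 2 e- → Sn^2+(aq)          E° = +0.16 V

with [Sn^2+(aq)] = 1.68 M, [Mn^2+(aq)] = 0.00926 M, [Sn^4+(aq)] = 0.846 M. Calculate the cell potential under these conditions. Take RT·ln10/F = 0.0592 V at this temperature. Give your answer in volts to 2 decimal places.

The Sn⁴⁺/Sn²⁺ couple has the more positive E°, so it is the cathode; Mn²⁺/Mn is the anode.
The standard potential is +0.16 − (−1.18) = +1.34 V and the balanced reaction transfers n = 2 electrons.
For the overall reaction Sn^4+(aq) + Mn(s) → Sn^2+(aq) + Mn^2+(aq), Q = ([Sn^2+(aq)]·[Mn^2+(aq)]) / [Sn^4+(aq)] = 0.0184, giving log Q = −1.735.
Applying E = E° − (RT ln10/nF)·log Q gives +1.34 − (0.0592/2)(−1.735) = +1.39 V.

+1.39 V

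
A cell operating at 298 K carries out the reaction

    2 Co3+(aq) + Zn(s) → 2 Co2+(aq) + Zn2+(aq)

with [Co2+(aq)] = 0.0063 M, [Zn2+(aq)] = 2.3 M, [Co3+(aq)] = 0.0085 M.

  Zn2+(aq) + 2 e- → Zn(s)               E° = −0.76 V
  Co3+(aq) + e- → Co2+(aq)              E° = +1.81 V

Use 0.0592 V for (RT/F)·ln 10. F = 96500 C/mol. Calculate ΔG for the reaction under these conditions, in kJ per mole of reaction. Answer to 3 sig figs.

−495 kJ/mol

E°cell = +1.81 − (−0.76) = +2.57 V; the balanced reaction transfers n = 2 electrons.
Here Q = ([Co2+(aq)]^2·[Zn2+(aq)]) / [Co3+(aq)]^2 = 1.26 (log Q = 0.102), giving E = +2.57 − (0.0592/2)·(0.102) = +2.5670 V.
ΔG = −nFE = −(2)(96500)(+2.5670) J/mol = −495 kJ/mol.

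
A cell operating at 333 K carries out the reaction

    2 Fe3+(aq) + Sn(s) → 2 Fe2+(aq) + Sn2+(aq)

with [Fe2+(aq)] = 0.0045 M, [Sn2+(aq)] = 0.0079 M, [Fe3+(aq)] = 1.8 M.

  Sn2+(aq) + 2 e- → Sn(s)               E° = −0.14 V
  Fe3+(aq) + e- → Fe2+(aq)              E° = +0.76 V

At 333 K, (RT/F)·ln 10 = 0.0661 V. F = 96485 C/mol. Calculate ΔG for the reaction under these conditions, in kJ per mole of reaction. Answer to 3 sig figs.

With Fe³⁺/Fe²⁺ reduced at the cathode, E°cell = +0.76 − (−0.14) = +0.90 V and n = 2.
Here Q = ([Fe2+(aq)]^2·[Sn2+(aq)]) / [Fe3+(aq)]^2 = 4.94×10^−8 (log Q = −7.306), giving E = +0.90 − (0.0661/2)·(−7.306) = +1.1415 V.
Finally ΔG = −nFE = −(2)(96485 C/mol)(+1.1415 V) = −220 kJ/mol.

−220 kJ/mol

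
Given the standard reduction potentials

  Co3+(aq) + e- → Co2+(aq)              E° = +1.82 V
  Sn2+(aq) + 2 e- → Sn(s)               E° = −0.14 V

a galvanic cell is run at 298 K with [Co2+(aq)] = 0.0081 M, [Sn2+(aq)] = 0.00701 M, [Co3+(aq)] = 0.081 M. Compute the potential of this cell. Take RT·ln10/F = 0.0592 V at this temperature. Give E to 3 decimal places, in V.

+2.083 V

Since E°(Co³⁺/Co²⁺) > E°(Sn²⁺/Sn), Co³⁺/Co²⁺ serves as the cathode.
The standard potential is +1.82 − (−0.14) = +1.96 V and the balanced reaction transfers n = 2 electrons.
Balancing gives 2 Co3+(aq) + Sn(s) → 2 Co2+(aq) + Sn2+(aq); hence Q = ([Co2+(aq)]^2·[Sn2+(aq)]) / [Co3+(aq)]^2 = 7.01×10^−5 (log Q = −4.154).
By the Nernst equation, E = +1.96 − (0.0592/2)·(−4.154) = +2.083 V.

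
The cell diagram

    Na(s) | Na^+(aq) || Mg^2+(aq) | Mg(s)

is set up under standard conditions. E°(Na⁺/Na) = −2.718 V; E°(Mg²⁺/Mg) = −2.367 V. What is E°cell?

+0.351 V

By convention the left-hand electrode in cell notation is the anode (oxidation) and the right-hand electrode is the cathode (reduction).
E°cell = E°(right) − E°(left) = −2.367 − (−2.718) = +0.351 V.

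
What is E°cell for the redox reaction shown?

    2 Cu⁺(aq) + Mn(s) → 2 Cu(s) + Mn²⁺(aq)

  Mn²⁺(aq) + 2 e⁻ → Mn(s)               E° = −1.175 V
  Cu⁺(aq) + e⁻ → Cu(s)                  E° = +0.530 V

In the reaction as written, Cu⁺(aq) is reduced (cathode) and Mn²⁺(aq) is produced by oxidation at the anode.
E°cell = E°(cathode) − E°(anode) = +0.530 − (−1.175) = +1.705 V.
The positive value indicates the reaction is spontaneous as written.

+1.705 V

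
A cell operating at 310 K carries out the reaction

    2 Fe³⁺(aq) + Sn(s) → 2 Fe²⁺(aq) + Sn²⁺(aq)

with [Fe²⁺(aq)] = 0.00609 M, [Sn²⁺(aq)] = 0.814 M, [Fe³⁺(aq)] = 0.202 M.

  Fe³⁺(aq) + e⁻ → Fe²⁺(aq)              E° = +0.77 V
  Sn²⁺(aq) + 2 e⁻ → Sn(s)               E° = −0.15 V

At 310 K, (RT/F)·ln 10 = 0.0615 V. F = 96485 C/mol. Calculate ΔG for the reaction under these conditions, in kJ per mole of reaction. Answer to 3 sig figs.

E°cell = +0.77 − (−0.15) = +0.92 V; the balanced reaction transfers n = 2 electrons.
The reaction quotient is ([Fe²⁺(aq)]^2·[Sn²⁺(aq)]) / [Fe³⁺(aq)]^2 = 0.00074; by Nernst, E = +0.92 − (0.0615/2)(−3.131) = +1.0163 V.
Then ΔG = −nFE = −2 × 96485 × +1.0163 J/mol = −196 kJ/mol.

−196 kJ/mol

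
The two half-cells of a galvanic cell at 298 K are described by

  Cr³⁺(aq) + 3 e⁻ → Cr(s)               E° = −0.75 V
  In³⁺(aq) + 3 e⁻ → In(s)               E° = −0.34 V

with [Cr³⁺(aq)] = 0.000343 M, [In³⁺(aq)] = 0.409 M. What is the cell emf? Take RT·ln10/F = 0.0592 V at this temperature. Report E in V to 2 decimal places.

The In³⁺/In couple has the more positive E°, so it is the cathode; Cr³⁺/Cr is the anode.
The standard potential is −0.34 − (−0.75) = +0.41 V and the balanced reaction transfers n = 3 electrons.
For the overall reaction In³⁺(aq) + Cr(s) → In(s) + Cr³⁺(aq), Q = [Cr³⁺(aq)] / [In³⁺(aq)] = 0.000839, giving log Q = −3.076.
Applying E = E° − (RT ln10/nF)·log Q gives +0.41 − (0.0592/3)(−3.076) = +0.47 V.

+0.47 V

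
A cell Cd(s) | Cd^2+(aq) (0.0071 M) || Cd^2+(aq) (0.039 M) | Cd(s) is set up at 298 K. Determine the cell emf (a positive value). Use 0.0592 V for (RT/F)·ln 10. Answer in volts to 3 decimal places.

For a concentration cell E°cell = 0, since both electrodes use the same couple.
The compartment with the higher Cd^2+(aq) concentration (0.039 M) acts as the cathode; ions are reduced there and produced at the dilute (0.0071 M) anode.
With n = 2, Ecell = −(0.0592/2)·log([dilute]/[conc]) = −(0.0592/2)·log(0.0071/0.039) = +0.022 V.

0.022 V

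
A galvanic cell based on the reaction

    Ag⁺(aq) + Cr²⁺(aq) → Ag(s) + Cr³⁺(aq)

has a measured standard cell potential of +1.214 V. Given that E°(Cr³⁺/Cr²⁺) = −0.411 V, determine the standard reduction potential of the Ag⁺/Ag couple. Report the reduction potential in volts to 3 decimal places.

In the reaction as written the Ag⁺/Ag couple is reduced (cathode) and Cr³⁺/Cr²⁺ is oxidized (anode), so E°cell = E°(Ag⁺/Ag) − E°(Cr³⁺/Cr²⁺).
E°(Ag⁺/Ag) = E°cell + E°(anode) = +1.214 + (−0.411) = +0.803 V.

+0.803 V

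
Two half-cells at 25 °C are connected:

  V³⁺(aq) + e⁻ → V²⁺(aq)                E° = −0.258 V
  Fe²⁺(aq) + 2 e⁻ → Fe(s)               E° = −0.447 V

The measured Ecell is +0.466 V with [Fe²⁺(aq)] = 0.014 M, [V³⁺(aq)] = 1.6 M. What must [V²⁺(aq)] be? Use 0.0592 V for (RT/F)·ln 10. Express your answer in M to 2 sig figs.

V³⁺/V²⁺ is the cathode (higher E°); E°cell = −0.258 − (−0.447) = +0.189 V with n = 2.
Rearranging E = E° − (0.0592/n)·log Q gives log Q = 2(+0.189 − (+0.466))/0.0592 = −9.358.
The balanced reaction is 2 V³⁺(aq) + Fe(s) → 2 V²⁺(aq) + Fe²⁺(aq), so Q = ([V²⁺(aq)]^2·[Fe²⁺(aq)]) / [V³⁺(aq)]^2.
Isolating [V²⁺(aq)] in Q = 10^{−9.358} yields log [V²⁺(aq)] = −3.548, i.e. 0.00028 M.

0.00028 M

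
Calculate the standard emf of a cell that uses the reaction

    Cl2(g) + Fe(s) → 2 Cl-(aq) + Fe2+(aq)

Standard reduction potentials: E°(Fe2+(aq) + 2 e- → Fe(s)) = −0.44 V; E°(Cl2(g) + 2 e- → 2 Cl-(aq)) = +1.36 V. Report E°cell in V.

In the reaction as written, Cl2(g) is reduced (cathode) and Fe2+(aq) is produced by oxidation at the anode.
E°cell = E°(cathode) − E°(anode) = +1.36 − (−0.44) = +1.80 V.

+1.80 V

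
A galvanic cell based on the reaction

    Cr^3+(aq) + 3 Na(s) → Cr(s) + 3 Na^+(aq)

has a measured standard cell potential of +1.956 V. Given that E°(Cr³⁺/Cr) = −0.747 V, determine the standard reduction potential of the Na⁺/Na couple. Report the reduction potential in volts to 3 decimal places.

−2.703 V

In the reaction as written the Cr³⁺/Cr couple is reduced (cathode) and Na⁺/Na is oxidized (anode), so E°cell = E°(Cr³⁺/Cr) − E°(Na⁺/Na).
E°(Na⁺/Na) = E°(cathode) − E°cell = −0.747 − (+1.956) = −2.703 V.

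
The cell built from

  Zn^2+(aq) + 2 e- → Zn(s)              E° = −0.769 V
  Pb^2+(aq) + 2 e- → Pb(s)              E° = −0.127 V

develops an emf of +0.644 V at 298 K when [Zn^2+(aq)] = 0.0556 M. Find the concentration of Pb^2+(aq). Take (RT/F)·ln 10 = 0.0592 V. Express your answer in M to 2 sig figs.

0.065 M

The Pb²⁺/Pb couple has the larger reduction potential, so it is the cathode: E°cell = −0.127 − (−0.769) = +0.642 V and n = 2.
Rearranging E = E° − (0.0592/n)·log Q gives log Q = 2(+0.642 − (+0.644))/0.0592 = −0.068.
The balanced reaction is Pb^2+(aq) + Zn(s) → Pb(s) + Zn^2+(aq), so Q = [Zn^2+(aq)] / [Pb^2+(aq)].
Substituting the known concentrations and solving, log [Pb^2+(aq)] = −1.187 and [Pb^2+(aq)] = 0.065 M.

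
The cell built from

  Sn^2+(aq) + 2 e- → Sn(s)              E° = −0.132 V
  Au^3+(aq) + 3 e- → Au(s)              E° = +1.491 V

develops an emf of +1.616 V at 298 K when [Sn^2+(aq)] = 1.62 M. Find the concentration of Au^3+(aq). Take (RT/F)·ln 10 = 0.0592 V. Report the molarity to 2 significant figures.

0.91 M

The Au³⁺/Au couple has the larger reduction potential, so it is the cathode: E°cell = +1.491 − (−0.132) = +1.623 V and n = 6.
From the Nernst equation, log Q = n(E° − E)/0.0592 = 6·(+1.623 − (+1.616))/0.0592 = 0.709.
The balanced reaction is 2 Au^3+(aq) + 3 Sn(s) → 2 Au(s) + 3 Sn^2+(aq), so Q = [Sn^2+(aq)]^3 / [Au^3+(aq)]^2.
Solving for the unknown gives log [Au^3+(aq)] = −0.040, so [Au^3+(aq)] ≈ 0.91 M.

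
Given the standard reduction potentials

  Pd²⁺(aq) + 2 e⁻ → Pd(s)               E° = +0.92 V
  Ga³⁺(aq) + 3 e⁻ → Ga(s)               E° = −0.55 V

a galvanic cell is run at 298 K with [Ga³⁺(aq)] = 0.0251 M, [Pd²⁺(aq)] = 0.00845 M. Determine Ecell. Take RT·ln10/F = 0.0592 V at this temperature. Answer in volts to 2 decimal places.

+1.44 V

Since E°(Pd²⁺/Pd) > E°(Ga³⁺/Ga), Pd²⁺/Pd serves as the cathode.
The standard potential is +0.92 − (−0.55) = +1.47 V and the balanced reaction transfers n = 6 electrons.
For the overall reaction 3 Pd²⁺(aq) + 2 Ga(s) → 3 Pd(s) + 2 Ga³⁺(aq), Q = [Ga³⁺(aq)]^2 / [Pd²⁺(aq)]^3 = 1.04×10^3, giving log Q = 3.019.
By the Nernst equation, E = +1.47 − (0.0592/6)·(3.019) = +1.44 V.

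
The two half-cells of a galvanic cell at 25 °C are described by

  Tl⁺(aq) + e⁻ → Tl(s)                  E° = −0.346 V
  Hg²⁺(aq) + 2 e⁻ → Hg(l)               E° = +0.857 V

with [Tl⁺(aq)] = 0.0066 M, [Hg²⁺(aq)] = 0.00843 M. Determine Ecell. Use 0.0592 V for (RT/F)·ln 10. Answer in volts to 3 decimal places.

+1.271 V

Hg²⁺/Hg is reduced (cathode, E° = +0.857 V) and Tl⁺/Tl is oxidized (anode).
E°cell = +0.857 − (−0.346) = +1.203 V, with n = 2 electrons transferred.
Balancing gives Hg²⁺(aq) + 2 Tl(s) → Hg(l) + 2 Tl⁺(aq); hence Q = [Tl⁺(aq)]^2 / [Hg²⁺(aq)] = 0.00517 (log Q = −2.287).
By the Nernst equation, E = +1.203 − (0.0592/2)·(−2.287) = +1.271 V.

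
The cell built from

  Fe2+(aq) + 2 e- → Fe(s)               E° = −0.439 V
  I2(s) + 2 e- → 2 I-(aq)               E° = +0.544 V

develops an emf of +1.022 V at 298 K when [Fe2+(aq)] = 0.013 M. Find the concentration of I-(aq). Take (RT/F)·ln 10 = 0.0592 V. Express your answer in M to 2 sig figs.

The I₂/I⁻ couple has the larger reduction potential, so it is the cathode: E°cell = +0.544 − (−0.439) = +0.983 V and n = 2.
From the Nernst equation, log Q = n(E° − E)/0.0592 = 2·(+0.983 − (+1.022))/0.0592 = −1.318.
The balanced reaction is I2(s) + Fe(s) → 2 I-(aq) + Fe2+(aq), so Q = [I-(aq)]^2·[Fe2+(aq)].
Isolating [I-(aq)] in Q = 10^{−1.318} yields log [I-(aq)] = 0.284, i.e. 1.9 M.

1.9 M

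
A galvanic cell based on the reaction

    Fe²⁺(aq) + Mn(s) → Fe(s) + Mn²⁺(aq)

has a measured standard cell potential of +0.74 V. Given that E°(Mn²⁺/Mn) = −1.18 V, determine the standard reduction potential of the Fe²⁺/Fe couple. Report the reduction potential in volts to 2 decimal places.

In the reaction as written the Fe²⁺/Fe couple is reduced (cathode) and Mn²⁺/Mn is oxidized (anode), so E°cell = E°(Fe²⁺/Fe) − E°(Mn²⁺/Mn).
E°(Fe²⁺/Fe) = E°cell + E°(anode) = +0.74 + (−1.18) = −0.44 V.

−0.44 V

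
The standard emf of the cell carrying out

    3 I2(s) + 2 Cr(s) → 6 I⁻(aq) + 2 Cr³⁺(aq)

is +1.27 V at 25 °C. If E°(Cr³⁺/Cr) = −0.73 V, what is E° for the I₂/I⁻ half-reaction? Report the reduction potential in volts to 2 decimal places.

+0.54 V

In the reaction as written the I₂/I⁻ couple is reduced (cathode) and Cr³⁺/Cr is oxidized (anode), so E°cell = E°(I₂/I⁻) − E°(Cr³⁺/Cr).
E°(I₂/I⁻) = E°cell + E°(anode) = +1.27 + (−0.73) = +0.54 V.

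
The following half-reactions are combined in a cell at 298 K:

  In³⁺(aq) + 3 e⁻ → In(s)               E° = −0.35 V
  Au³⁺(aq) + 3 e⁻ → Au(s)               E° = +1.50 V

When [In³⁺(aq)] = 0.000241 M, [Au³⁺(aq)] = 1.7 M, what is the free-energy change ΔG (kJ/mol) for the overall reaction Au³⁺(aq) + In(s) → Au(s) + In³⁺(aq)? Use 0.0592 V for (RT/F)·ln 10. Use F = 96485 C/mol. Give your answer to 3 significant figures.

−557 kJ/mol

E°cell = +1.50 − (−0.35) = +1.85 V; the balanced reaction transfers n = 3 electrons.
The reaction quotient is [In³⁺(aq)] / [Au³⁺(aq)] = 0.000142; by Nernst, E = +1.85 − (0.0592/3)(−3.848) = +1.9259 V.
Then ΔG = −nFE = −3 × 96485 × +1.9259 J/mol = −557 kJ/mol.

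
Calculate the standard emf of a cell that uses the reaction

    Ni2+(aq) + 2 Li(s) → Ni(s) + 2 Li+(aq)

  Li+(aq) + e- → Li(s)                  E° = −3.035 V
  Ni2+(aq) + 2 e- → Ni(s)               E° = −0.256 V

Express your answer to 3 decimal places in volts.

+2.779 V

In the reaction as written, Ni2+(aq) is reduced (cathode) and Li+(aq) is produced by oxidation at the anode.
E°cell = E°(cathode) − E°(anode) = −0.256 − (−3.035) = +2.779 V.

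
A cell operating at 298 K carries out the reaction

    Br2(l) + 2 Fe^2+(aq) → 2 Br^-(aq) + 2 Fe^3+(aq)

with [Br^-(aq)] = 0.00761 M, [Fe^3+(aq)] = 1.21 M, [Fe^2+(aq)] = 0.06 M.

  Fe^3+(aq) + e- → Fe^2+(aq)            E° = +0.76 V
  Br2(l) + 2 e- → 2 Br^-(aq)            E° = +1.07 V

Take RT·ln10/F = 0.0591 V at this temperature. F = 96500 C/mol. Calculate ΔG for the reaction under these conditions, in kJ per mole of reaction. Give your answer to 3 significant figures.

−69.1 kJ/mol

E°cell = +1.07 − (+0.76) = +0.31 V; the balanced reaction transfers n = 2 electrons.
The reaction quotient is ([Br^-(aq)]^2·[Fe^3+(aq)]^2) / [Fe^2+(aq)]^2 = 0.0236; by Nernst, E = +0.31 − (0.0591/2)(−1.628) = +0.3581 V.
Finally ΔG = −nFE = −(2)(96500 C/mol)(+0.3581 V) = −69.1 kJ/mol.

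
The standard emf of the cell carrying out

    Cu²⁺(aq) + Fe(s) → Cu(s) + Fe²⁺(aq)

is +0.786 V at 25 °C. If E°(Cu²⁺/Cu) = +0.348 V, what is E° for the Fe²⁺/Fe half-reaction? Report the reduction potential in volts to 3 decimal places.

In the reaction as written the Cu²⁺/Cu couple is reduced (cathode) and Fe²⁺/Fe is oxidized (anode), so E°cell = E°(Cu²⁺/Cu) − E°(Fe²⁺/Fe).
E°(Fe²⁺/Fe) = E°(cathode) − E°cell = +0.348 − (+0.786) = −0.438 V.

−0.438 V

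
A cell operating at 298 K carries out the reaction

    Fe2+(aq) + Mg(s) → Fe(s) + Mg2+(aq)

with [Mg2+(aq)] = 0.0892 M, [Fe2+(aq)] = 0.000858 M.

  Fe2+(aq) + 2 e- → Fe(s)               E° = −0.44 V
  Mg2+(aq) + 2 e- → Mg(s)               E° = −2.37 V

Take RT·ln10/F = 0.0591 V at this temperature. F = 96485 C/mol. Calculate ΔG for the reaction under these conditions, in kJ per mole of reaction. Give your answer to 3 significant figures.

−361 kJ/mol

The standard cell potential is −0.44 − (−2.37) = +1.93 V, with n = 2 electrons in the balanced equation.
The reaction quotient is [Mg2+(aq)] / [Fe2+(aq)] = 104; by Nernst, E = +1.93 − (0.0591/2)(2.017) = +1.8704 V.
Finally ΔG = −nFE = −(2)(96485 C/mol)(+1.8704 V) = −361 kJ/mol.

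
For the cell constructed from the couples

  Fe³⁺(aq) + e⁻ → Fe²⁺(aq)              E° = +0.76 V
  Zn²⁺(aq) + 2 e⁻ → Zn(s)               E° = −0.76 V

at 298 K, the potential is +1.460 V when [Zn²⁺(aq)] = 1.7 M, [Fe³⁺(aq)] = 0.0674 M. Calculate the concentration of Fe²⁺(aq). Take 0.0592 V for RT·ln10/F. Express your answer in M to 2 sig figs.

With Fe³⁺/Fe²⁺ at the cathode and Zn²⁺/Zn at the anode, E°cell = +0.76 − (−0.76) = +1.52 V (n = 2).
Rearranging E = E° − (0.0592/n)·log Q gives log Q = 2(+1.52 − (+1.460))/0.0592 = 2.027.
Balancing electrons gives 2 Fe³⁺(aq) + Zn(s) → 2 Fe²⁺(aq) + Zn²⁺(aq); thus Q = ([Fe²⁺(aq)]^2·[Zn²⁺(aq)]) / [Fe³⁺(aq)]^2.
Solving for the unknown gives log [Fe²⁺(aq)] = −0.273, so [Fe²⁺(aq)] ≈ 0.53 M.

0.53 M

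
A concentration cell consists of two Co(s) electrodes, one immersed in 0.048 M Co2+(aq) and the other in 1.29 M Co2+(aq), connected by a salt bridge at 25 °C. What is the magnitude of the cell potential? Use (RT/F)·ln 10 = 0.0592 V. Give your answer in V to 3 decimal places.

For a concentration cell E°cell = 0, since both electrodes use the same couple.
The compartment with the higher Co2+(aq) concentration (1.29 M) acts as the cathode; ions are reduced there and produced at the dilute (0.048 M) anode.
With n = 2, Ecell = −(0.0592/2)·log([dilute]/[conc]) = −(0.0592/2)·log(0.048/1.29) = +0.042 V.

0.042 V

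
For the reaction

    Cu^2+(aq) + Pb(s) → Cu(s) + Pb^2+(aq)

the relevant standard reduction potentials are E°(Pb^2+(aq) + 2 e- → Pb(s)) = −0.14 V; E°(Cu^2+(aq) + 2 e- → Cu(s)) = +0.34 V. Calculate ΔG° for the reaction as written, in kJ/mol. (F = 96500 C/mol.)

In the reaction as written Cu^2+(aq) is reduced, so the Cu²⁺/Cu couple is the cathode and Pb²⁺/Pb is the anode.
E°cell = +0.34 − (−0.14) = +0.48 V; balancing electrons gives n = 2.
ΔG° = −nFE°cell = −(2)(96500)(+0.48) J/mol = −92.6 kJ/mol.

−92.6 kJ/mol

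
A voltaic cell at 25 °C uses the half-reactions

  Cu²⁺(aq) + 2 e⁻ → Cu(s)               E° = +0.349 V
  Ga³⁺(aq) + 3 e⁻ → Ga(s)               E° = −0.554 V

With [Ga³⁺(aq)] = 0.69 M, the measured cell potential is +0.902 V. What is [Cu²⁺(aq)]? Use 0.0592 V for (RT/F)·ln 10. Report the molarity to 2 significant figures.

Cu²⁺/Cu is the cathode (higher E°); E°cell = +0.349 − (−0.554) = +0.903 V with n = 6.
From the Nernst equation, log Q = n(E° − E)/0.0592 = 6·(+0.903 − (+0.902))/0.0592 = 0.101.
The balanced reaction is 3 Cu²⁺(aq) + 2 Ga(s) → 3 Cu(s) + 2 Ga³⁺(aq), so Q = [Ga³⁺(aq)]^2 / [Cu²⁺(aq)]^3.
Substituting the known concentrations and solving, log [Cu²⁺(aq)] = −0.141 and [Cu²⁺(aq)] = 0.72 M.

0.72 M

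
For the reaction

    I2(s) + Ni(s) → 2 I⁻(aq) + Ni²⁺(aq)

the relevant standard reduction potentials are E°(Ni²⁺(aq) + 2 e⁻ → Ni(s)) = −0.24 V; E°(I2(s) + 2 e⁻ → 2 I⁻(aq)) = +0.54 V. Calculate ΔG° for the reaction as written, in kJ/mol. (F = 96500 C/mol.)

In the reaction as written I2(s) is reduced, so the I₂/I⁻ couple is the cathode and Ni²⁺/Ni is the anode.
E°cell = +0.54 − (−0.24) = +0.78 V; balancing electrons gives n = 2.
ΔG° = −nFE°cell = −(2)(96500)(+0.78) J/mol = −151 kJ/mol.

−151 kJ/mol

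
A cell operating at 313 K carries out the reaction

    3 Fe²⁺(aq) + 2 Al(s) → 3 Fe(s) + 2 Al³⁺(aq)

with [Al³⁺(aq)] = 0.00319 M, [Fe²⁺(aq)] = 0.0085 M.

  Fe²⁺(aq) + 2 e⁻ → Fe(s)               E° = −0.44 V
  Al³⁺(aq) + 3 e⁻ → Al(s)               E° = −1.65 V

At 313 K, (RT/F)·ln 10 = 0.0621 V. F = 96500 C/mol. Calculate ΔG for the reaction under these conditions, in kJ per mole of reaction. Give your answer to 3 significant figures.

−693 kJ/mol

E°cell = −0.44 − (−1.65) = +1.21 V; the balanced reaction transfers n = 6 electrons.
The reaction quotient is [Al³⁺(aq)]^2 / [Fe²⁺(aq)]^3 = 16.6; by Nernst, E = +1.21 − (0.0621/6)(1.219) = +1.1974 V.
Finally ΔG = −nFE = −(6)(96500 C/mol)(+1.1974 V) = −693 kJ/mol.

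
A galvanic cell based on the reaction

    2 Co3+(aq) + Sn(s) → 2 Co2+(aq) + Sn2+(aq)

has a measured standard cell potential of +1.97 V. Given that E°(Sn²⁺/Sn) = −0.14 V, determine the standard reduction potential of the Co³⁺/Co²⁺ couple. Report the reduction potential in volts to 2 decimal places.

In the reaction as written the Co³⁺/Co²⁺ couple is reduced (cathode) and Sn²⁺/Sn is oxidized (anode), so E°cell = E°(Co³⁺/Co²⁺) − E°(Sn²⁺/Sn).
E°(Co³⁺/Co²⁺) = E°cell + E°(anode) = +1.97 + (−0.14) = +1.83 V.

+1.83 V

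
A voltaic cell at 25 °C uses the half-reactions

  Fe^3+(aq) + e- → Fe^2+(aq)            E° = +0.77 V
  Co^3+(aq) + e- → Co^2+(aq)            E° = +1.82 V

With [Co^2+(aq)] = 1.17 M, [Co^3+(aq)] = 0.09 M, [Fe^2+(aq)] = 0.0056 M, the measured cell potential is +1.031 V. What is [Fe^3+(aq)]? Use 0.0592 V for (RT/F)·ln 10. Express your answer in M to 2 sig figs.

Co³⁺/Co²⁺ is the cathode (higher E°); E°cell = +1.82 − (+0.77) = +1.05 V with n = 1.
Since E = E° − (0.0592/n)·log Q, log Q = n(E° − E)/0.0592 = 0.321.
For Co^3+(aq) + Fe^2+(aq) → Co^2+(aq) + Fe^3+(aq), the reaction quotient is Q = ([Co^2+(aq)]·[Fe^3+(aq)]) / ([Co^3+(aq)]·[Fe^2+(aq)]).
Solving for the unknown gives log [Fe^3+(aq)] = −3.045, so [Fe^3+(aq)] ≈ 0.00090 M.

0.00090 M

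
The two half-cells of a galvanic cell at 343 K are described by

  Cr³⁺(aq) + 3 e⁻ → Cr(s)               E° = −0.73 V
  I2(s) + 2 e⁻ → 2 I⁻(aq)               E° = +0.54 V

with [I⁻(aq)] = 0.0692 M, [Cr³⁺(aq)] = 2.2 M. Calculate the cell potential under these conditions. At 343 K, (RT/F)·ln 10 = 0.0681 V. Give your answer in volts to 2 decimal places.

The I₂/I⁻ couple has the more positive E°, so it is the cathode; Cr³⁺/Cr is the anode.
The standard potential is +0.54 − (−0.73) = +1.27 V and the balanced reaction transfers n = 6 electrons.
For the overall reaction 3 I2(s) + 2 Cr(s) → 6 I⁻(aq) + 2 Cr³⁺(aq), Q = [I⁻(aq)]^6·[Cr³⁺(aq)]^2 = 5.31×10^−7, giving log Q = −6.275.
By the Nernst equation, E = +1.27 − (0.0681/6)·(−6.275) = +1.34 V.

+1.34 V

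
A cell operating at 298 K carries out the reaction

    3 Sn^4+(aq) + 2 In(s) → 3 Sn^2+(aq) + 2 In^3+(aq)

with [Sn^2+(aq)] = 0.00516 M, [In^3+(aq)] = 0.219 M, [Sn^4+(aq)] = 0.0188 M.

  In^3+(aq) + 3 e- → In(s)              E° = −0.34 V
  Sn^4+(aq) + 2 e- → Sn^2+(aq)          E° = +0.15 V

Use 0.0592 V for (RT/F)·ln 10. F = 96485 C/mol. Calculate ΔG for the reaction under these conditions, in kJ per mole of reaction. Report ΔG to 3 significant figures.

−301 kJ/mol

E°cell = +0.15 − (−0.34) = +0.49 V; the balanced reaction transfers n = 6 electrons.
The reaction quotient is ([Sn^2+(aq)]^3·[In^3+(aq)]^2) / [Sn^4+(aq)]^3 = 0.000992; by Nernst, E = +0.49 − (0.0592/6)(−3.004) = +0.5196 V.
ΔG = −nFE = −(6)(96485)(+0.5196) J/mol = −301 kJ/mol.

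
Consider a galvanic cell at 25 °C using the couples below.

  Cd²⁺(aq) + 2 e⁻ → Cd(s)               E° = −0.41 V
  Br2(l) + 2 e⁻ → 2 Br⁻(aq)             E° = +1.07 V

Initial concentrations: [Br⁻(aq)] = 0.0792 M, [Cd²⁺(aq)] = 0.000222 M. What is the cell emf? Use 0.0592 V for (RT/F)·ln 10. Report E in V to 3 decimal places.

Br₂/Br⁻ is reduced (cathode, E° = +1.07 V) and Cd²⁺/Cd is oxidized (anode).
E°cell = +1.07 − (−0.41) = +1.48 V, with n = 2 electrons transferred.
The balanced reaction is Br2(l) + Cd(s) → 2 Br⁻(aq) + Cd²⁺(aq), so Q = [Br⁻(aq)]^2·[Cd²⁺(aq)] = 1.39×10^−6 and log Q = −5.856.
Applying E = E° − (RT ln10/nF)·log Q gives +1.48 − (0.0592/2)(−5.856) = +1.653 V.

+1.653 V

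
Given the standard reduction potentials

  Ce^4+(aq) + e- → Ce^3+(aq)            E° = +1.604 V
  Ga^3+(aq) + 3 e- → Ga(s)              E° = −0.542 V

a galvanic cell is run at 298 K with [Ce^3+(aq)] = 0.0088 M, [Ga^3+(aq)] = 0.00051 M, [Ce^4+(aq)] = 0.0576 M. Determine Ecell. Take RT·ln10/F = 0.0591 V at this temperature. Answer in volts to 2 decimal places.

+2.26 V

The Ce⁴⁺/Ce³⁺ couple has the more positive E°, so it is the cathode; Ga³⁺/Ga is the anode.
E°cell = +1.604 − (−0.542) = +2.146 V, with n = 3 electrons transferred.
For the overall reaction 3 Ce^4+(aq) + Ga(s) → 3 Ce^3+(aq) + Ga^3+(aq), Q = ([Ce^3+(aq)]^3·[Ga^3+(aq)]) / [Ce^4+(aq)]^3 = 1.82×10^−6, giving log Q = −5.740.
Applying E = E° − (RT ln10/nF)·log Q gives +2.146 − (0.0591/3)(−5.740) = +2.26 V.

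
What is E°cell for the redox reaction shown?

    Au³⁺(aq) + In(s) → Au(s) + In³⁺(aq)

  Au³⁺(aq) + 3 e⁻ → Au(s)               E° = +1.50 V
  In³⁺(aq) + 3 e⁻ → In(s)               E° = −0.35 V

+1.85 V

In the reaction as written, Au³⁺(aq) is reduced (cathode) and In³⁺(aq) is produced by oxidation at the anode.
E°cell = E°(cathode) − E°(anode) = +1.50 − (−0.35) = +1.85 V.
The positive value indicates the reaction is spontaneous as written.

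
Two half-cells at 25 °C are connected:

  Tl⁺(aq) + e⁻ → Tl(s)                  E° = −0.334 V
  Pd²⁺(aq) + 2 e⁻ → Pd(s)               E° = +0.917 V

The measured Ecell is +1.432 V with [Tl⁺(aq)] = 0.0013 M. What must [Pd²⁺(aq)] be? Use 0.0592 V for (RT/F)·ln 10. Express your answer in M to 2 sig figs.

The Pd²⁺/Pd couple has the larger reduction potential, so it is the cathode: E°cell = +0.917 − (−0.334) = +1.251 V and n = 2.
Rearranging E = E° − (0.0592/n)·log Q gives log Q = 2(+1.251 − (+1.432))/0.0592 = −6.115.
Balancing electrons gives Pd²⁺(aq) + 2 Tl(s) → Pd(s) + 2 Tl⁺(aq); thus Q = [Tl⁺(aq)]^2 / [Pd²⁺(aq)].
Substituting the known concentrations and solving, log [Pd²⁺(aq)] = 0.343 and [Pd²⁺(aq)] = 2.2 M.

2.2 M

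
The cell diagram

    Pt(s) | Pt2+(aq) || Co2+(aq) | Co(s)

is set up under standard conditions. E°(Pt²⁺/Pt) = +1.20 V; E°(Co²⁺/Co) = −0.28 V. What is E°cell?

By convention the left-hand electrode in cell notation is the anode (oxidation) and the right-hand electrode is the cathode (reduction).
E°cell = E°(right) − E°(left) = −0.28 − (+1.20) = −1.48 V.
The negative sign shows that, as written, the cell would require an external voltage to drive the reaction.

−1.48 V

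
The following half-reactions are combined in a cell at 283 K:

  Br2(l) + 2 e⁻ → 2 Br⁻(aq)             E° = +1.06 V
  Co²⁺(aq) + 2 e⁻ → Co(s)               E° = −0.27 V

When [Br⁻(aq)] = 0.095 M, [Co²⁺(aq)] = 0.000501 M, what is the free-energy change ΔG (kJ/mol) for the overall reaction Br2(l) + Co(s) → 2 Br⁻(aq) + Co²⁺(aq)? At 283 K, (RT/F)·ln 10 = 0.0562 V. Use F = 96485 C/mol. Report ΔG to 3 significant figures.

−286 kJ/mol

The standard cell potential is +1.06 − (−0.27) = +1.33 V, with n = 2 electrons in the balanced equation.
The reaction quotient is [Br⁻(aq)]^2·[Co²⁺(aq)] = 4.52×10^−6; by Nernst, E = +1.33 − (0.0562/2)(−5.345) = +1.4802 V.
Then ΔG = −nFE = −2 × 96485 × +1.4802 J/mol = −286 kJ/mol.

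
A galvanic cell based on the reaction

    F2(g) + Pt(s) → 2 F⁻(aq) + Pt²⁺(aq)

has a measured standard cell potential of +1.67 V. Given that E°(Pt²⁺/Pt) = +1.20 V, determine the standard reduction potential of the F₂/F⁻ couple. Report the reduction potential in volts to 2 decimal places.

In the reaction as written the F₂/F⁻ couple is reduced (cathode) and Pt²⁺/Pt is oxidized (anode), so E°cell = E°(F₂/F⁻) − E°(Pt²⁺/Pt).
E°(F₂/F⁻) = E°cell + E°(anode) = +1.67 + (+1.20) = +2.87 V.

+2.87 V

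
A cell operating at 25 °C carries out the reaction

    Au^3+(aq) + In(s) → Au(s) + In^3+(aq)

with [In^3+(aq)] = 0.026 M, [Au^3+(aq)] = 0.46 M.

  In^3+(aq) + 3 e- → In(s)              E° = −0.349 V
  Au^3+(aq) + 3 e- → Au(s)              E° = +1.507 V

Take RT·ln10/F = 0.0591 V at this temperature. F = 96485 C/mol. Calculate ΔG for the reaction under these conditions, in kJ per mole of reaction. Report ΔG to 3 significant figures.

With Au³⁺/Au reduced at the cathode, E°cell = +1.507 − (−0.349) = +1.856 V and n = 3.
Here Q = [In^3+(aq)] / [Au^3+(aq)] = 0.0565 (log Q = −1.248), giving E = +1.856 − (0.0591/3)·(−1.248) = +1.8806 V.
Then ΔG = −nFE = −3 × 96485 × +1.8806 J/mol = −544 kJ/mol.

−544 kJ/mol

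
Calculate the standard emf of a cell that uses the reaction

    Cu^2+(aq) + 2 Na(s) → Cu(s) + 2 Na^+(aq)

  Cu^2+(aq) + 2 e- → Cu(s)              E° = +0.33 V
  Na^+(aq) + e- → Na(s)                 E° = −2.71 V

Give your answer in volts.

+3.04 V

In the reaction as written, Cu^2+(aq) is reduced (cathode) and Na^+(aq) is produced by oxidation at the anode.
E°cell = E°(cathode) − E°(anode) = +0.33 − (−2.71) = +3.04 V.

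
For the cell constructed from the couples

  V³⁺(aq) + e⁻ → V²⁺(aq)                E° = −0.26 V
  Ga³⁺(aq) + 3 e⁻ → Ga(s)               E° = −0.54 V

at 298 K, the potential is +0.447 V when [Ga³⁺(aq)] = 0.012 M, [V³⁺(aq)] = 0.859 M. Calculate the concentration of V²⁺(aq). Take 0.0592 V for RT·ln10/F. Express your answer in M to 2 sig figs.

The V³⁺/V²⁺ couple has the larger reduction potential, so it is the cathode: E°cell = −0.26 − (−0.54) = +0.28 V and n = 3.
From the Nernst equation, log Q = n(E° − E)/0.0592 = 3·(+0.28 − (+0.447))/0.0592 = −8.463.
Balancing electrons gives 3 V³⁺(aq) + Ga(s) → 3 V²⁺(aq) + Ga³⁺(aq); thus Q = ([V²⁺(aq)]^3·[Ga³⁺(aq)]) / [V³⁺(aq)]^3.
Isolating [V²⁺(aq)] in Q = 10^{−8.463} yields log [V²⁺(aq)] = −2.247, i.e. 0.0057 M.

0.0057 M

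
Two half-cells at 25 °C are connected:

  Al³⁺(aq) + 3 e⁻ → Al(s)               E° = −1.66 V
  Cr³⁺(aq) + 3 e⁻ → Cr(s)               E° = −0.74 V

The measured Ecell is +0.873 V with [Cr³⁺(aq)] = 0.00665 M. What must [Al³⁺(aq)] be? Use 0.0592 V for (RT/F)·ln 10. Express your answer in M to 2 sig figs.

Cr³⁺/Cr is the cathode (higher E°); E°cell = −0.74 − (−1.66) = +0.92 V with n = 3.
Since E = E° − (0.0592/n)·log Q, log Q = n(E° − E)/0.0592 = 2.382.
For Cr³⁺(aq) + Al(s) → Cr(s) + Al³⁺(aq), the reaction quotient is Q = [Al³⁺(aq)] / [Cr³⁺(aq)].
Solving for the unknown gives log [Al³⁺(aq)] = 0.205, so [Al³⁺(aq)] ≈ 1.6 M.

1.6 M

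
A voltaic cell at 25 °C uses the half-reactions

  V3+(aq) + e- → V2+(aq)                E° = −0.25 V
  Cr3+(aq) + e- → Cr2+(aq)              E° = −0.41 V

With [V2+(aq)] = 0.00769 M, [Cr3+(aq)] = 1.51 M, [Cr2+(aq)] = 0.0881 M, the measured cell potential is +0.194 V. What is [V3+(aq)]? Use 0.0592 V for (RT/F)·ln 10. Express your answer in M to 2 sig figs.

With V³⁺/V²⁺ at the cathode and Cr³⁺/Cr²⁺ at the anode, E°cell = −0.25 − (−0.41) = +0.16 V (n = 1).
Rearranging E = E° − (0.0592/n)·log Q gives log Q = 1(+0.16 − (+0.194))/0.0592 = −0.574.
For V3+(aq) + Cr2+(aq) → V2+(aq) + Cr3+(aq), the reaction quotient is Q = ([V2+(aq)]·[Cr3+(aq)]) / ([V3+(aq)]·[Cr2+(aq)]).
Solving for the unknown gives log [V3+(aq)] = −0.306, so [V3+(aq)] ≈ 0.49 M.

0.49 M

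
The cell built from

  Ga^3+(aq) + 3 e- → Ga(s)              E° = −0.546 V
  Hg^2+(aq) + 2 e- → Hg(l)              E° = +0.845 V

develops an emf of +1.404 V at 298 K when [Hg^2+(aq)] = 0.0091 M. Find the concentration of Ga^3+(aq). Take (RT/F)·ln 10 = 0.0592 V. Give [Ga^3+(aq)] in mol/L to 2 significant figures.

Hg²⁺/Hg is the cathode (higher E°); E°cell = +0.845 − (−0.546) = +1.391 V with n = 6.
Rearranging E = E° − (0.0592/n)·log Q gives log Q = 6(+1.391 − (+1.404))/0.0592 = −1.318.
For 3 Hg^2+(aq) + 2 Ga(s) → 3 Hg(l) + 2 Ga^3+(aq), the reaction quotient is Q = [Ga^3+(aq)]^2 / [Hg^2+(aq)]^3.
Solving for the unknown gives log [Ga^3+(aq)] = −3.720, so [Ga^3+(aq)] ≈ 0.00019 M.

0.00019 M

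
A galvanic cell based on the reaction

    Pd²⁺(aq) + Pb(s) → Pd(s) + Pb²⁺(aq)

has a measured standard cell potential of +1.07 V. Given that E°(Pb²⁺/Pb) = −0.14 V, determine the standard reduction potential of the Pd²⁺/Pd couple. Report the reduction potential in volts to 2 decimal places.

In the reaction as written the Pd²⁺/Pd couple is reduced (cathode) and Pb²⁺/Pb is oxidized (anode), so E°cell = E°(Pd²⁺/Pd) − E°(Pb²⁺/Pb).
E°(Pd²⁺/Pd) = E°cell + E°(anode) = +1.07 + (−0.14) = +0.93 V.

+0.93 V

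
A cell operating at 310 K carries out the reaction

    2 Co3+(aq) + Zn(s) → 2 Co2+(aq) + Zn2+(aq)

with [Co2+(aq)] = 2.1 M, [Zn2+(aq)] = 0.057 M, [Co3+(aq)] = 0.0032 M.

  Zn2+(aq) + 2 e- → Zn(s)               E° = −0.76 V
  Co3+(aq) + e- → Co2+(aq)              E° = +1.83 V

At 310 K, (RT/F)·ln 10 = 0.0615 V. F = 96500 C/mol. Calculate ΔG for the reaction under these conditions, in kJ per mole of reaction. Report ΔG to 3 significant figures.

With Co³⁺/Co²⁺ reduced at the cathode, E°cell = +1.83 − (−0.76) = +2.59 V and n = 2.
Here Q = ([Co2+(aq)]^2·[Zn2+(aq)]) / [Co3+(aq)]^2 = 2.45×10^4 (log Q = 4.390), giving E = +2.59 − (0.0615/2)·(4.390) = +2.4550 V.
Then ΔG = −nFE = −2 × 96500 × +2.4550 J/mol = −474 kJ/mol.

−474 kJ/mol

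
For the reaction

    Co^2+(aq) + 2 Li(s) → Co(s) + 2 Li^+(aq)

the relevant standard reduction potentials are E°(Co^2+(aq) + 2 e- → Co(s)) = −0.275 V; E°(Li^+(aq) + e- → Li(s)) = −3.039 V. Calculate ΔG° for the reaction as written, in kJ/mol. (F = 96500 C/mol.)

In the reaction as written Co^2+(aq) is reduced, so the Co²⁺/Co couple is the cathode and Li⁺/Li is the anode.
E°cell = −0.275 − (−3.039) = +2.764 V; balancing electrons gives n = 2.
ΔG° = −nFE°cell = −(2)(96500)(+2.764) J/mol = −533 kJ/mol.

−533 kJ/mol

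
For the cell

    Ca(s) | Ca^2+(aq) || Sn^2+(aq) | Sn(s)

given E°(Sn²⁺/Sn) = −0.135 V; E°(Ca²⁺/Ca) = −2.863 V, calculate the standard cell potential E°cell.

By convention the left-hand electrode in cell notation is the anode (oxidation) and the right-hand electrode is the cathode (reduction).
E°cell = E°(right) − E°(left) = −0.135 − (−2.863) = +2.728 V.

+2.728 V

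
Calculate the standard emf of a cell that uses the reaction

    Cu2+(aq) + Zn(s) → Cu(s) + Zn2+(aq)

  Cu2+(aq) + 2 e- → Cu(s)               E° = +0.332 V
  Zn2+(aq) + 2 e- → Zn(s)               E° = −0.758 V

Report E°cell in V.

+1.090 V

Cu2+(aq) gains electrons, so the Cu²⁺/Cu couple is the cathode; the Zn²⁺/Zn couple is the anode.
E°cell = E°(cathode) − E°(anode) = +0.332 − (−0.758) = +1.090 V.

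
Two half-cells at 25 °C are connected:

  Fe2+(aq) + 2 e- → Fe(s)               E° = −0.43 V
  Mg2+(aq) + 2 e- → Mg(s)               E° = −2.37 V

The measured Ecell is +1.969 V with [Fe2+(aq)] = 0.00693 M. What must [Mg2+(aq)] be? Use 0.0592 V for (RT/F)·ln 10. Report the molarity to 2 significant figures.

0.00073 M

With Fe²⁺/Fe at the cathode and Mg²⁺/Mg at the anode, E°cell = −0.43 − (−2.37) = +1.94 V (n = 2).
Since E = E° − (0.0592/n)·log Q, log Q = n(E° − E)/0.0592 = −0.980.
The balanced reaction is Fe2+(aq) + Mg(s) → Fe(s) + Mg2+(aq), so Q = [Mg2+(aq)] / [Fe2+(aq)].
Substituting the known concentrations and solving, log [Mg2+(aq)] = −3.139 and [Mg2+(aq)] = 0.00073 M.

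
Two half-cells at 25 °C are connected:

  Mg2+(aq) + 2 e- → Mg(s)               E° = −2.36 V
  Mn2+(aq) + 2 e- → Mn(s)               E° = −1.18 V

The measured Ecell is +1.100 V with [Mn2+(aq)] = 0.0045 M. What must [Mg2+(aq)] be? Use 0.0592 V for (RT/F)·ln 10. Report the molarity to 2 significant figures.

Mn²⁺/Mn is the cathode (higher E°); E°cell = −1.18 − (−2.36) = +1.18 V with n = 2.
From the Nernst equation, log Q = n(E° − E)/0.0592 = 2·(+1.18 − (+1.100))/0.0592 = 2.703.
Balancing electrons gives Mn2+(aq) + Mg(s) → Mn(s) + Mg2+(aq); thus Q = [Mg2+(aq)] / [Mn2+(aq)].
Substituting the known concentrations and solving, log [Mg2+(aq)] = 0.356 and [Mg2+(aq)] = 2.3 M.

2.3 M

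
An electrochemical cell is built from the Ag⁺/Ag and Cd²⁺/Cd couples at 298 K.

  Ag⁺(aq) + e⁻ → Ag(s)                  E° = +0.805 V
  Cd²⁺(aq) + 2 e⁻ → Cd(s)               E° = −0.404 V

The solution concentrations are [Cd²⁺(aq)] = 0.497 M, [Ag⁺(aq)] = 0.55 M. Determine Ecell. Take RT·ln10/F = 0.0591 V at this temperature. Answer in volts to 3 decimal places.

+1.203 V

Since E°(Ag⁺/Ag) > E°(Cd²⁺/Cd), Ag⁺/Ag serves as the cathode.
The standard potential is +0.805 − (−0.404) = +1.209 V and the balanced reaction transfers n = 2 electrons.
Balancing gives 2 Ag⁺(aq) + Cd(s) → 2 Ag(s) + Cd²⁺(aq); hence Q = [Cd²⁺(aq)] / [Ag⁺(aq)]^2 = 1.64 (log Q = 0.216).
By the Nernst equation, E = +1.209 − (0.0591/2)·(0.216) = +1.203 V.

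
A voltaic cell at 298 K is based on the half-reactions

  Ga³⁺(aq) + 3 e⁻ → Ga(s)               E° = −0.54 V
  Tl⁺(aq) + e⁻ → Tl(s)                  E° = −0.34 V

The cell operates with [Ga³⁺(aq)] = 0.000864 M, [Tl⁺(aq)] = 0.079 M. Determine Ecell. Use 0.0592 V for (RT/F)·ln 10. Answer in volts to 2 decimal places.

+0.20 V

Since E°(Tl⁺/Tl) > E°(Ga³⁺/Ga), Tl⁺/Tl serves as the cathode.
The standard potential is −0.34 − (−0.54) = +0.20 V and the balanced reaction transfers n = 3 electrons.
For the overall reaction 3 Tl⁺(aq) + Ga(s) → 3 Tl(s) + Ga³⁺(aq), Q = [Ga³⁺(aq)] / [Tl⁺(aq)]^3 = 1.75, giving log Q = 0.244.
E = E° − (0.0592/n)·log Q = +0.20 − (0.0592/3)(0.244) = +0.20 V.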